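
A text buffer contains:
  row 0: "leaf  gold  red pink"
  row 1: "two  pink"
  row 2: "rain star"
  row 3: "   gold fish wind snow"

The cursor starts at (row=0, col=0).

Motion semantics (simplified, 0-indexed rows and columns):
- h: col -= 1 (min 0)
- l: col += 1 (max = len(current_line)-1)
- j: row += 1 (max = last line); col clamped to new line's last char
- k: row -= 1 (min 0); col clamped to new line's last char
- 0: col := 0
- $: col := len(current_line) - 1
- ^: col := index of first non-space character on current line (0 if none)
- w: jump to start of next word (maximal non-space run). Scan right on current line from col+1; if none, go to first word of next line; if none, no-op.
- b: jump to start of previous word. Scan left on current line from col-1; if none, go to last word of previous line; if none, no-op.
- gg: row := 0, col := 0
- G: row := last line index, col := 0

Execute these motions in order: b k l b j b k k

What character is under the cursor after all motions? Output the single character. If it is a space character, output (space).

Answer: p

Derivation:
After 1 (b): row=0 col=0 char='l'
After 2 (k): row=0 col=0 char='l'
After 3 (l): row=0 col=1 char='e'
After 4 (b): row=0 col=0 char='l'
After 5 (j): row=1 col=0 char='t'
After 6 (b): row=0 col=16 char='p'
After 7 (k): row=0 col=16 char='p'
After 8 (k): row=0 col=16 char='p'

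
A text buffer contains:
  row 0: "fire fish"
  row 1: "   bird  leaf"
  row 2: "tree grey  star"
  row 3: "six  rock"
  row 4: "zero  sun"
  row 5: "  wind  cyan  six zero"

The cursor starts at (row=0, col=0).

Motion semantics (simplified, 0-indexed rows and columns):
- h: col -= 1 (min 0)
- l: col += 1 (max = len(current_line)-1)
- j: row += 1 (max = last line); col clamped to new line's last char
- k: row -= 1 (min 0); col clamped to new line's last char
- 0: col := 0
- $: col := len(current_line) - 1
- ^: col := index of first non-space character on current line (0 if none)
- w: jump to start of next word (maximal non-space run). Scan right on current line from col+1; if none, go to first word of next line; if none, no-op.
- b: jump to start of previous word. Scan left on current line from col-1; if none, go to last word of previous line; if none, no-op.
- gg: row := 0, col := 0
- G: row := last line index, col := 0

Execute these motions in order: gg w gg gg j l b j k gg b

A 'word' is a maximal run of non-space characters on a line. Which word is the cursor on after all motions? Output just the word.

After 1 (gg): row=0 col=0 char='f'
After 2 (w): row=0 col=5 char='f'
After 3 (gg): row=0 col=0 char='f'
After 4 (gg): row=0 col=0 char='f'
After 5 (j): row=1 col=0 char='_'
After 6 (l): row=1 col=1 char='_'
After 7 (b): row=0 col=5 char='f'
After 8 (j): row=1 col=5 char='r'
After 9 (k): row=0 col=5 char='f'
After 10 (gg): row=0 col=0 char='f'
After 11 (b): row=0 col=0 char='f'

Answer: fire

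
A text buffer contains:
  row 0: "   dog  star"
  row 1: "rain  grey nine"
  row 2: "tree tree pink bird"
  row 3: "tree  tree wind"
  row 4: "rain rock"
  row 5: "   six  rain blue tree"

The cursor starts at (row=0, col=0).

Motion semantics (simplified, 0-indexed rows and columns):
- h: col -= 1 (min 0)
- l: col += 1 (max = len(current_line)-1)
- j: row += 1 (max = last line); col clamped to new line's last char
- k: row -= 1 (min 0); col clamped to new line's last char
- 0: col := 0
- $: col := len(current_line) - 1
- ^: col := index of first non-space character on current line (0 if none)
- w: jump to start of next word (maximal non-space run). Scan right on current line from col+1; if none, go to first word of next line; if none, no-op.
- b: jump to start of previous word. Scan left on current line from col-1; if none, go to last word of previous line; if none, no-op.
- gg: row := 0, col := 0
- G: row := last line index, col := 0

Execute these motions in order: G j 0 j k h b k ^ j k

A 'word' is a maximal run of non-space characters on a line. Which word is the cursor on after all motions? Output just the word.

Answer: tree

Derivation:
After 1 (G): row=5 col=0 char='_'
After 2 (j): row=5 col=0 char='_'
After 3 (0): row=5 col=0 char='_'
After 4 (j): row=5 col=0 char='_'
After 5 (k): row=4 col=0 char='r'
After 6 (h): row=4 col=0 char='r'
After 7 (b): row=3 col=11 char='w'
After 8 (k): row=2 col=11 char='i'
After 9 (^): row=2 col=0 char='t'
After 10 (j): row=3 col=0 char='t'
After 11 (k): row=2 col=0 char='t'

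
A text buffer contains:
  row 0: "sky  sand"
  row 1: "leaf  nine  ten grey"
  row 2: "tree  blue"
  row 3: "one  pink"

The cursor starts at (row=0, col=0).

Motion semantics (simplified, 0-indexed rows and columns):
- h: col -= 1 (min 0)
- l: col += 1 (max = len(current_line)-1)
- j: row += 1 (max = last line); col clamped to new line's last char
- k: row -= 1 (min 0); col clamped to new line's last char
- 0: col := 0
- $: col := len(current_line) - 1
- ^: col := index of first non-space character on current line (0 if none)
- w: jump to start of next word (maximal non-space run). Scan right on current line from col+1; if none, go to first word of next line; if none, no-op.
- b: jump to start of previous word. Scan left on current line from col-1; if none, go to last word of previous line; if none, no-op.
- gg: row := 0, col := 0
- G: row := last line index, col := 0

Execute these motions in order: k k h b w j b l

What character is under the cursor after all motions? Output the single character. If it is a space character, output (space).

After 1 (k): row=0 col=0 char='s'
After 2 (k): row=0 col=0 char='s'
After 3 (h): row=0 col=0 char='s'
After 4 (b): row=0 col=0 char='s'
After 5 (w): row=0 col=5 char='s'
After 6 (j): row=1 col=5 char='_'
After 7 (b): row=1 col=0 char='l'
After 8 (l): row=1 col=1 char='e'

Answer: e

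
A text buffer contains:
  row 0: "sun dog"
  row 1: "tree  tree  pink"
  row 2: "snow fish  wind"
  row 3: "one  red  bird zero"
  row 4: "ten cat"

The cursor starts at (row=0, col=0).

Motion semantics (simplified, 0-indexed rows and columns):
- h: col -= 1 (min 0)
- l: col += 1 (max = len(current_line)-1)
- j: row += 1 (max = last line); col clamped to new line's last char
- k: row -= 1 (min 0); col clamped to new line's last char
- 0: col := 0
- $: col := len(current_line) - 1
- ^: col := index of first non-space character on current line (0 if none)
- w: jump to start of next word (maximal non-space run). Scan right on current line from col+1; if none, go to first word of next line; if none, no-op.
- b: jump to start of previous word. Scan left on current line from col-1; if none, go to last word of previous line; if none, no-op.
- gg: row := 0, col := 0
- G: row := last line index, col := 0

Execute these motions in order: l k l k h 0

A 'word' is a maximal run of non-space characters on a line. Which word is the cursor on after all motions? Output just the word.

After 1 (l): row=0 col=1 char='u'
After 2 (k): row=0 col=1 char='u'
After 3 (l): row=0 col=2 char='n'
After 4 (k): row=0 col=2 char='n'
After 5 (h): row=0 col=1 char='u'
After 6 (0): row=0 col=0 char='s'

Answer: sun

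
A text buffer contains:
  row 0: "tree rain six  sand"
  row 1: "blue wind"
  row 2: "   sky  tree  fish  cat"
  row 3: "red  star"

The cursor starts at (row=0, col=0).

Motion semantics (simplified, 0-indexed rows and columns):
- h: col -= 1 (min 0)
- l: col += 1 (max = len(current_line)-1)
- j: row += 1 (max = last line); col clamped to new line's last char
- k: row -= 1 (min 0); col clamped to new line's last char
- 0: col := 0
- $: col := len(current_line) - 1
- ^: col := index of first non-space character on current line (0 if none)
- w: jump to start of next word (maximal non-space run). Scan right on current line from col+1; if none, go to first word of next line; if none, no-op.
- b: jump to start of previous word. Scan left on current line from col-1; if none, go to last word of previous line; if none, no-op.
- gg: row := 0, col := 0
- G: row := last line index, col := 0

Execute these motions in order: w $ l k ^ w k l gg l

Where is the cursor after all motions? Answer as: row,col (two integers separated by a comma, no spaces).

After 1 (w): row=0 col=5 char='r'
After 2 ($): row=0 col=18 char='d'
After 3 (l): row=0 col=18 char='d'
After 4 (k): row=0 col=18 char='d'
After 5 (^): row=0 col=0 char='t'
After 6 (w): row=0 col=5 char='r'
After 7 (k): row=0 col=5 char='r'
After 8 (l): row=0 col=6 char='a'
After 9 (gg): row=0 col=0 char='t'
After 10 (l): row=0 col=1 char='r'

Answer: 0,1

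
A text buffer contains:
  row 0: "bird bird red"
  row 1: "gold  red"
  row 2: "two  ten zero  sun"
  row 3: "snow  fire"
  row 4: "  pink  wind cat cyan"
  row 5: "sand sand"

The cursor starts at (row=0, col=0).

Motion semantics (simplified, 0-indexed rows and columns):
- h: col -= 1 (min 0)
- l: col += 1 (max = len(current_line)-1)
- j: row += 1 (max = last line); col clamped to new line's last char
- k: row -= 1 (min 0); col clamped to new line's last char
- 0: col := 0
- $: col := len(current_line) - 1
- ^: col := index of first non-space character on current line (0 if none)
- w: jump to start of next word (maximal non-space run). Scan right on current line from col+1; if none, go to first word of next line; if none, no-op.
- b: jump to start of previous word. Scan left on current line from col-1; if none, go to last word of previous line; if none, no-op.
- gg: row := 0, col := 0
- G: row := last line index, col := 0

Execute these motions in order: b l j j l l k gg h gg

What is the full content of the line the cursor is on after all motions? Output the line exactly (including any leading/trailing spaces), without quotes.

Answer: bird bird red

Derivation:
After 1 (b): row=0 col=0 char='b'
After 2 (l): row=0 col=1 char='i'
After 3 (j): row=1 col=1 char='o'
After 4 (j): row=2 col=1 char='w'
After 5 (l): row=2 col=2 char='o'
After 6 (l): row=2 col=3 char='_'
After 7 (k): row=1 col=3 char='d'
After 8 (gg): row=0 col=0 char='b'
After 9 (h): row=0 col=0 char='b'
After 10 (gg): row=0 col=0 char='b'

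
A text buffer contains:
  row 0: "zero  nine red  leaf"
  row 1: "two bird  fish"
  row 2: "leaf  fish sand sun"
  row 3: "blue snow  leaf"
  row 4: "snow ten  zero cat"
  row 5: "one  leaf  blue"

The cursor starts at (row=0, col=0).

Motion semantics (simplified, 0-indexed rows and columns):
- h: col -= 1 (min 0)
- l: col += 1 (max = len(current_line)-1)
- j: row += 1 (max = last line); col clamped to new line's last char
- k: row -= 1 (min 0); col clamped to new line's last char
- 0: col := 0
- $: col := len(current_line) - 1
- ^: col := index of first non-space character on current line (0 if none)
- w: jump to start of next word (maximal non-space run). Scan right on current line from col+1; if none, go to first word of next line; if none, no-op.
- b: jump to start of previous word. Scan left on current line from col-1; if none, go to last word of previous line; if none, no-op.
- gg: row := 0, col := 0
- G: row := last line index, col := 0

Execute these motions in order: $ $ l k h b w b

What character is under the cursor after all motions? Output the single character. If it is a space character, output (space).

Answer: l

Derivation:
After 1 ($): row=0 col=19 char='f'
After 2 ($): row=0 col=19 char='f'
After 3 (l): row=0 col=19 char='f'
After 4 (k): row=0 col=19 char='f'
After 5 (h): row=0 col=18 char='a'
After 6 (b): row=0 col=16 char='l'
After 7 (w): row=1 col=0 char='t'
After 8 (b): row=0 col=16 char='l'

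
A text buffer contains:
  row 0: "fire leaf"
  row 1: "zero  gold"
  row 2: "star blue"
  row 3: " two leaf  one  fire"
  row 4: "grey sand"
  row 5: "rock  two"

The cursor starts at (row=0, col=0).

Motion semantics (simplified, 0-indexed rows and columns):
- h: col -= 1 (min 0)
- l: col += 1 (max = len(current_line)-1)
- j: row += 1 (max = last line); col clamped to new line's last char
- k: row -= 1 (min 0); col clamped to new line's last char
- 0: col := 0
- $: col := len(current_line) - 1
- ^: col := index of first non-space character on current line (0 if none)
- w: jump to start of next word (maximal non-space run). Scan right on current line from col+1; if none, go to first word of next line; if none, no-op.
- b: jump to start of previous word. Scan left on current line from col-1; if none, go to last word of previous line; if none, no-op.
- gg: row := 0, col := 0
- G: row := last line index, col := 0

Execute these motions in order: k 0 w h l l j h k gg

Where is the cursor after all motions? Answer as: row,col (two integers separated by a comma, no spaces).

Answer: 0,0

Derivation:
After 1 (k): row=0 col=0 char='f'
After 2 (0): row=0 col=0 char='f'
After 3 (w): row=0 col=5 char='l'
After 4 (h): row=0 col=4 char='_'
After 5 (l): row=0 col=5 char='l'
After 6 (l): row=0 col=6 char='e'
After 7 (j): row=1 col=6 char='g'
After 8 (h): row=1 col=5 char='_'
After 9 (k): row=0 col=5 char='l'
After 10 (gg): row=0 col=0 char='f'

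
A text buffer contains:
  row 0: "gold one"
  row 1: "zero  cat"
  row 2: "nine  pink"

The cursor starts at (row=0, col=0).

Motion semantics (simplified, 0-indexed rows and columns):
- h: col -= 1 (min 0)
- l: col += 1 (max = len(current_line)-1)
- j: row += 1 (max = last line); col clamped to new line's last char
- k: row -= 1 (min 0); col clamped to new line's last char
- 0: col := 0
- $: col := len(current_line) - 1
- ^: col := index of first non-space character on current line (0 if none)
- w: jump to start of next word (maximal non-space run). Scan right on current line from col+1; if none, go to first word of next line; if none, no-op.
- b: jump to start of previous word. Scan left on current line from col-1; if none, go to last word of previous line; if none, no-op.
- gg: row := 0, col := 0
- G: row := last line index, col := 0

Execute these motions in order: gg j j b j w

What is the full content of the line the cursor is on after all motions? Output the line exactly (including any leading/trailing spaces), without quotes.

After 1 (gg): row=0 col=0 char='g'
After 2 (j): row=1 col=0 char='z'
After 3 (j): row=2 col=0 char='n'
After 4 (b): row=1 col=6 char='c'
After 5 (j): row=2 col=6 char='p'
After 6 (w): row=2 col=6 char='p'

Answer: nine  pink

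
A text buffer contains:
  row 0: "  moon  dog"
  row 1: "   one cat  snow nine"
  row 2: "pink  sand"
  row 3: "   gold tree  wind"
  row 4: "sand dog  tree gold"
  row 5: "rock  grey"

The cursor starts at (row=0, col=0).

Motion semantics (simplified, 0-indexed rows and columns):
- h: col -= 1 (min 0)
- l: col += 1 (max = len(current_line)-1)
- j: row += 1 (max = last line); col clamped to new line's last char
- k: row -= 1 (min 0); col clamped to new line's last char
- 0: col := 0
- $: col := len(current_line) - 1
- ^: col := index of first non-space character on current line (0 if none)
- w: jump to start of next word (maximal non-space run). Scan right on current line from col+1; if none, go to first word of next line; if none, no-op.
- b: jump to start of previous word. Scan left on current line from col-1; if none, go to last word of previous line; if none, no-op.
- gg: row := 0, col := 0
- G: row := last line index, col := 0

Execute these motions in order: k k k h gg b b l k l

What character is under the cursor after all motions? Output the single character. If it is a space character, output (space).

Answer: m

Derivation:
After 1 (k): row=0 col=0 char='_'
After 2 (k): row=0 col=0 char='_'
After 3 (k): row=0 col=0 char='_'
After 4 (h): row=0 col=0 char='_'
After 5 (gg): row=0 col=0 char='_'
After 6 (b): row=0 col=0 char='_'
After 7 (b): row=0 col=0 char='_'
After 8 (l): row=0 col=1 char='_'
After 9 (k): row=0 col=1 char='_'
After 10 (l): row=0 col=2 char='m'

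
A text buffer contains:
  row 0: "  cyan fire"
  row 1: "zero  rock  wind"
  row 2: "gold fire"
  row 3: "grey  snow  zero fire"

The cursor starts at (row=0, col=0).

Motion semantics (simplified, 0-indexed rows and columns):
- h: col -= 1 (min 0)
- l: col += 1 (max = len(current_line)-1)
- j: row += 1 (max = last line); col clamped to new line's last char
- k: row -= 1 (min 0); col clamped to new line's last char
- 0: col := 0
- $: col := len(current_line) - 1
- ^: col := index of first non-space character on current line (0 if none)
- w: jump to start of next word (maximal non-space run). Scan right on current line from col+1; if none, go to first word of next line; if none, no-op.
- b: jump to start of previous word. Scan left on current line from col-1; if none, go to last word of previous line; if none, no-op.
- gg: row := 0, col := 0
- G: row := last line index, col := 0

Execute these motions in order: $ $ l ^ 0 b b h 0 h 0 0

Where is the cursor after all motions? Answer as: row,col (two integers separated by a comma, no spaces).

Answer: 0,0

Derivation:
After 1 ($): row=0 col=10 char='e'
After 2 ($): row=0 col=10 char='e'
After 3 (l): row=0 col=10 char='e'
After 4 (^): row=0 col=2 char='c'
After 5 (0): row=0 col=0 char='_'
After 6 (b): row=0 col=0 char='_'
After 7 (b): row=0 col=0 char='_'
After 8 (h): row=0 col=0 char='_'
After 9 (0): row=0 col=0 char='_'
After 10 (h): row=0 col=0 char='_'
After 11 (0): row=0 col=0 char='_'
After 12 (0): row=0 col=0 char='_'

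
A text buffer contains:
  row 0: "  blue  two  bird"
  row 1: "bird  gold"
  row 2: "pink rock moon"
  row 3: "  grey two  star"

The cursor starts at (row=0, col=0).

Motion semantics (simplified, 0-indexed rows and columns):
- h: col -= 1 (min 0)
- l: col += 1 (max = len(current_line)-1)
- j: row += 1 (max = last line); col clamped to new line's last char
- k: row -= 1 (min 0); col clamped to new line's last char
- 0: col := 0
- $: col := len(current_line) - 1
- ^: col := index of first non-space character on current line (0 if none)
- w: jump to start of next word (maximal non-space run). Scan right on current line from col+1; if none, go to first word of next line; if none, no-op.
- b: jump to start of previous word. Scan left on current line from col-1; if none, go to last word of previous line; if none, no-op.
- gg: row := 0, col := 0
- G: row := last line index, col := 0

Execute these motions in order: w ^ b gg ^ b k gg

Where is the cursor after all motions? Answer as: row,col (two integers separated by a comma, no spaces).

After 1 (w): row=0 col=2 char='b'
After 2 (^): row=0 col=2 char='b'
After 3 (b): row=0 col=2 char='b'
After 4 (gg): row=0 col=0 char='_'
After 5 (^): row=0 col=2 char='b'
After 6 (b): row=0 col=2 char='b'
After 7 (k): row=0 col=2 char='b'
After 8 (gg): row=0 col=0 char='_'

Answer: 0,0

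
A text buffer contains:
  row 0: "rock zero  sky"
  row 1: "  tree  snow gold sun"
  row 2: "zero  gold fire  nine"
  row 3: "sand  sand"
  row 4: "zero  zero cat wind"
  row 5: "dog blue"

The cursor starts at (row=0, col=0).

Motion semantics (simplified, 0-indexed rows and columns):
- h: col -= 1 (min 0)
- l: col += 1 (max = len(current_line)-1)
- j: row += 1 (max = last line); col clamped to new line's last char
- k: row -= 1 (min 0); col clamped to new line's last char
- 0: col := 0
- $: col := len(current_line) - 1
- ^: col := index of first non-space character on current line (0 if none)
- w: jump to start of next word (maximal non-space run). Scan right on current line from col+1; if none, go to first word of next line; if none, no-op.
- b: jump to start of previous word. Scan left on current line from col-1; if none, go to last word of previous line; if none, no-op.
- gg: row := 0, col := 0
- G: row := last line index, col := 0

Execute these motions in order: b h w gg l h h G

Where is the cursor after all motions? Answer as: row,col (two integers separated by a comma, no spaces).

Answer: 5,0

Derivation:
After 1 (b): row=0 col=0 char='r'
After 2 (h): row=0 col=0 char='r'
After 3 (w): row=0 col=5 char='z'
After 4 (gg): row=0 col=0 char='r'
After 5 (l): row=0 col=1 char='o'
After 6 (h): row=0 col=0 char='r'
After 7 (h): row=0 col=0 char='r'
After 8 (G): row=5 col=0 char='d'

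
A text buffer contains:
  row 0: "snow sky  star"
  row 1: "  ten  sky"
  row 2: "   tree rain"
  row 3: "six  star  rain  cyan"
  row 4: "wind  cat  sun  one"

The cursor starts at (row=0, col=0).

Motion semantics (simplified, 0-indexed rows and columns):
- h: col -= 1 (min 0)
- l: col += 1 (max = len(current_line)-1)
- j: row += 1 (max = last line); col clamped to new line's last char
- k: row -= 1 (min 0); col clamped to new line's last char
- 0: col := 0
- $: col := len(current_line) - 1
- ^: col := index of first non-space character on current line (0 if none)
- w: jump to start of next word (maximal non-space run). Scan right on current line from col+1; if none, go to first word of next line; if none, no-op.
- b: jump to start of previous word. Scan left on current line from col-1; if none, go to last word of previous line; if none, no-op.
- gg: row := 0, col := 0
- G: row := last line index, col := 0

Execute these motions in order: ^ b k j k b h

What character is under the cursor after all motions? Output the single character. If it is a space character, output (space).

After 1 (^): row=0 col=0 char='s'
After 2 (b): row=0 col=0 char='s'
After 3 (k): row=0 col=0 char='s'
After 4 (j): row=1 col=0 char='_'
After 5 (k): row=0 col=0 char='s'
After 6 (b): row=0 col=0 char='s'
After 7 (h): row=0 col=0 char='s'

Answer: s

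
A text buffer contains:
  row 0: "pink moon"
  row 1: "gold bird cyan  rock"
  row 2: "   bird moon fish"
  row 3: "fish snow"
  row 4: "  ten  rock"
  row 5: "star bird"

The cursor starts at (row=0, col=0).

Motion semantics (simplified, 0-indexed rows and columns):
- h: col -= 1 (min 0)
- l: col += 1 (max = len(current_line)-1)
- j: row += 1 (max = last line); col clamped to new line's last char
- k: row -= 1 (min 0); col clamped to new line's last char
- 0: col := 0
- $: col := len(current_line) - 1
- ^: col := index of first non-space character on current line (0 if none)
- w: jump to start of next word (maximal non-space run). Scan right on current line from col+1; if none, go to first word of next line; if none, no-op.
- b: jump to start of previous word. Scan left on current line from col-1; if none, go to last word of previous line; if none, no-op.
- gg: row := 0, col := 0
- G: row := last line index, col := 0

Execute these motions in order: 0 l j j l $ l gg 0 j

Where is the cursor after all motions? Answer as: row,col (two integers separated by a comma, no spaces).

After 1 (0): row=0 col=0 char='p'
After 2 (l): row=0 col=1 char='i'
After 3 (j): row=1 col=1 char='o'
After 4 (j): row=2 col=1 char='_'
After 5 (l): row=2 col=2 char='_'
After 6 ($): row=2 col=16 char='h'
After 7 (l): row=2 col=16 char='h'
After 8 (gg): row=0 col=0 char='p'
After 9 (0): row=0 col=0 char='p'
After 10 (j): row=1 col=0 char='g'

Answer: 1,0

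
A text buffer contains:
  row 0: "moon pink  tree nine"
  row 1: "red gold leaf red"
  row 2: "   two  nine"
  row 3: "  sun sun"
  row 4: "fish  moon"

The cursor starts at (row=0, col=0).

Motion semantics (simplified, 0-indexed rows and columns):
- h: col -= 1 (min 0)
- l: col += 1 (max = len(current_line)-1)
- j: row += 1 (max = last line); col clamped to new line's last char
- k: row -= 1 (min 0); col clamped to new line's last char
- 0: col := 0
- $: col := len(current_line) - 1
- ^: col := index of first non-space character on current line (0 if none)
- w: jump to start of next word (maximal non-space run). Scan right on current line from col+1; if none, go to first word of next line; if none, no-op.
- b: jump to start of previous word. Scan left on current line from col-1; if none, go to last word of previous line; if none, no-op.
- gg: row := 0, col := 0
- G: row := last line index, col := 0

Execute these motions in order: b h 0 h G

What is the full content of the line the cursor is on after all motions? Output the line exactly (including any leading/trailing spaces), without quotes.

Answer: fish  moon

Derivation:
After 1 (b): row=0 col=0 char='m'
After 2 (h): row=0 col=0 char='m'
After 3 (0): row=0 col=0 char='m'
After 4 (h): row=0 col=0 char='m'
After 5 (G): row=4 col=0 char='f'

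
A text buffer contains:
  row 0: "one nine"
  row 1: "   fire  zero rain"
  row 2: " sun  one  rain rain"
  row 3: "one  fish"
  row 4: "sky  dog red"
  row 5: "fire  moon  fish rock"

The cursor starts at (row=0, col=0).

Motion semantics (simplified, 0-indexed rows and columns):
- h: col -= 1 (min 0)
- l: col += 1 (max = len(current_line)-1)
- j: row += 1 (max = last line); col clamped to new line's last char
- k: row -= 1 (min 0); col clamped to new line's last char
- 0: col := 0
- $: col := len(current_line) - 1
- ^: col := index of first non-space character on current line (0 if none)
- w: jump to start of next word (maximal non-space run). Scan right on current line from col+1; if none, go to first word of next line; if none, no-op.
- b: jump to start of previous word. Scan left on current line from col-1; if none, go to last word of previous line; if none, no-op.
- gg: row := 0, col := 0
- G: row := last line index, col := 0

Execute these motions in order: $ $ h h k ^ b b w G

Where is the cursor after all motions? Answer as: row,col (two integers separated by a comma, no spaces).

Answer: 5,0

Derivation:
After 1 ($): row=0 col=7 char='e'
After 2 ($): row=0 col=7 char='e'
After 3 (h): row=0 col=6 char='n'
After 4 (h): row=0 col=5 char='i'
After 5 (k): row=0 col=5 char='i'
After 6 (^): row=0 col=0 char='o'
After 7 (b): row=0 col=0 char='o'
After 8 (b): row=0 col=0 char='o'
After 9 (w): row=0 col=4 char='n'
After 10 (G): row=5 col=0 char='f'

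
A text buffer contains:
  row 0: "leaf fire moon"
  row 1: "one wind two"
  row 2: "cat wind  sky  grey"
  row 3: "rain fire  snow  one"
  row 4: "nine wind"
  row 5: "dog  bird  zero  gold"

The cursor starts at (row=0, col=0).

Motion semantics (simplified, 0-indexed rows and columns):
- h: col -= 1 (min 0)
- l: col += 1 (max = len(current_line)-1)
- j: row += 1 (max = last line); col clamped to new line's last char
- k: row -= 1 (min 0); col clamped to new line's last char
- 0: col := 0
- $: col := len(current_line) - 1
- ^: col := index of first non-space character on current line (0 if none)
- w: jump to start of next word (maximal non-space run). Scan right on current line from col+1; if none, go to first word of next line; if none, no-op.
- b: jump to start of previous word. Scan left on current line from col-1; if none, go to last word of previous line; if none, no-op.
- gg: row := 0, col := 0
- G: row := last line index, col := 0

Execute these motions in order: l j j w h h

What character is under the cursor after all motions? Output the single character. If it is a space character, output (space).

After 1 (l): row=0 col=1 char='e'
After 2 (j): row=1 col=1 char='n'
After 3 (j): row=2 col=1 char='a'
After 4 (w): row=2 col=4 char='w'
After 5 (h): row=2 col=3 char='_'
After 6 (h): row=2 col=2 char='t'

Answer: t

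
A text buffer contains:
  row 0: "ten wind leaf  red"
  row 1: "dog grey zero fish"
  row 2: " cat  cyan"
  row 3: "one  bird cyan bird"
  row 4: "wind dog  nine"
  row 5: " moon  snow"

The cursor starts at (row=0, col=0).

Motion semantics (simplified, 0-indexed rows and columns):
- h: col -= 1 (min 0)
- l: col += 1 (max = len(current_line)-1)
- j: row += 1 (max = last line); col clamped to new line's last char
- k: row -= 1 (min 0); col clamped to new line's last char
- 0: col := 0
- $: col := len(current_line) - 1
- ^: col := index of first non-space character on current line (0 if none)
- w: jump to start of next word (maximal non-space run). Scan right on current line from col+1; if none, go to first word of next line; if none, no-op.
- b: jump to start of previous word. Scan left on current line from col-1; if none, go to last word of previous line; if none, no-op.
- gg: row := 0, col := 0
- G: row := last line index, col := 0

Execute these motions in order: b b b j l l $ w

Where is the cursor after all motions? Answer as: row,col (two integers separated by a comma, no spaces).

After 1 (b): row=0 col=0 char='t'
After 2 (b): row=0 col=0 char='t'
After 3 (b): row=0 col=0 char='t'
After 4 (j): row=1 col=0 char='d'
After 5 (l): row=1 col=1 char='o'
After 6 (l): row=1 col=2 char='g'
After 7 ($): row=1 col=17 char='h'
After 8 (w): row=2 col=1 char='c'

Answer: 2,1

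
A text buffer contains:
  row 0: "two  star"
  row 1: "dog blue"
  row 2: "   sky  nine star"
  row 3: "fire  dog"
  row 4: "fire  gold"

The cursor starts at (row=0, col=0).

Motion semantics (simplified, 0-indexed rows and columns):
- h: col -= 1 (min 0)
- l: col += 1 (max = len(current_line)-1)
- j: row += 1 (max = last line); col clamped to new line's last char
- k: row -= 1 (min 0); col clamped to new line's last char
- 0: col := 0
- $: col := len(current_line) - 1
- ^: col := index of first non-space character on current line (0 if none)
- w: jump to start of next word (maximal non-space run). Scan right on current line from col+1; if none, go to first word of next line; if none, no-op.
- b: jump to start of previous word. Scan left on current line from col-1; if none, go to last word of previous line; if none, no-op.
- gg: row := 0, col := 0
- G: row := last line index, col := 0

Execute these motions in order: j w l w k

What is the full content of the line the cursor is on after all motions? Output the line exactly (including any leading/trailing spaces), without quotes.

Answer: dog blue

Derivation:
After 1 (j): row=1 col=0 char='d'
After 2 (w): row=1 col=4 char='b'
After 3 (l): row=1 col=5 char='l'
After 4 (w): row=2 col=3 char='s'
After 5 (k): row=1 col=3 char='_'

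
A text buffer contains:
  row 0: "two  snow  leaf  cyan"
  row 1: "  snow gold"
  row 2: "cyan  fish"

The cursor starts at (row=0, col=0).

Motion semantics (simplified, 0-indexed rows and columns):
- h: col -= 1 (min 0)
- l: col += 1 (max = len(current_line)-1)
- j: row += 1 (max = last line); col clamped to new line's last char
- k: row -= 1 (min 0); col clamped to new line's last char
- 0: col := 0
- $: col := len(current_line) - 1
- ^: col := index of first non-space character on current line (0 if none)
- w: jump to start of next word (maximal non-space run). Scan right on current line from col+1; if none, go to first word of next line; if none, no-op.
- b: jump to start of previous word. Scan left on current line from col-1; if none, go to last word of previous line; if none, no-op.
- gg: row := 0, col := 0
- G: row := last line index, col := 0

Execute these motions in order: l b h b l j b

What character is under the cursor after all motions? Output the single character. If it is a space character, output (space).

After 1 (l): row=0 col=1 char='w'
After 2 (b): row=0 col=0 char='t'
After 3 (h): row=0 col=0 char='t'
After 4 (b): row=0 col=0 char='t'
After 5 (l): row=0 col=1 char='w'
After 6 (j): row=1 col=1 char='_'
After 7 (b): row=0 col=17 char='c'

Answer: c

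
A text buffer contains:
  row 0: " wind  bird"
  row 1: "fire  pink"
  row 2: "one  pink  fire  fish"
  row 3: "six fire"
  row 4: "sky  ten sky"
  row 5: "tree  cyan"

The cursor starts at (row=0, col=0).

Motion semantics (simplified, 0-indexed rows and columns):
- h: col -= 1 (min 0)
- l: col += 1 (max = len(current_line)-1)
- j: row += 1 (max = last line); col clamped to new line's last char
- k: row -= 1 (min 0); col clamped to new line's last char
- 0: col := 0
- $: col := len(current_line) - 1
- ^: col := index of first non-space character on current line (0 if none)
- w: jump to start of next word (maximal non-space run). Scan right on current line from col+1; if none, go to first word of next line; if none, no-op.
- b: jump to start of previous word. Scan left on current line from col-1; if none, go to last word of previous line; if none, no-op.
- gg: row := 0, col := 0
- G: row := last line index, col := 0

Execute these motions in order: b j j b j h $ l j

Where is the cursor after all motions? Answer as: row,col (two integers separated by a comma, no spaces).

After 1 (b): row=0 col=0 char='_'
After 2 (j): row=1 col=0 char='f'
After 3 (j): row=2 col=0 char='o'
After 4 (b): row=1 col=6 char='p'
After 5 (j): row=2 col=6 char='i'
After 6 (h): row=2 col=5 char='p'
After 7 ($): row=2 col=20 char='h'
After 8 (l): row=2 col=20 char='h'
After 9 (j): row=3 col=7 char='e'

Answer: 3,7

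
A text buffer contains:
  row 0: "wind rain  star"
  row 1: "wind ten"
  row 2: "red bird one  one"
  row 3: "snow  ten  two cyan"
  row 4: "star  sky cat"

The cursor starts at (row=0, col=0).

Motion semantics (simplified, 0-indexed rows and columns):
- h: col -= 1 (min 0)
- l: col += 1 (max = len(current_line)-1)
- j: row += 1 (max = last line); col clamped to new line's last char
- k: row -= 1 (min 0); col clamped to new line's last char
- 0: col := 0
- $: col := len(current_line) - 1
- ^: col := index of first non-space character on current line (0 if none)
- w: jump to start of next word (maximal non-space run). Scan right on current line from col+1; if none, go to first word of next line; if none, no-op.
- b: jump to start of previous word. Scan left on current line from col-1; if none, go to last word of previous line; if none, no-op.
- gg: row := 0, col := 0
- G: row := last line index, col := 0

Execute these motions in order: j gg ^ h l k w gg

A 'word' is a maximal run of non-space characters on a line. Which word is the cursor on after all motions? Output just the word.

Answer: wind

Derivation:
After 1 (j): row=1 col=0 char='w'
After 2 (gg): row=0 col=0 char='w'
After 3 (^): row=0 col=0 char='w'
After 4 (h): row=0 col=0 char='w'
After 5 (l): row=0 col=1 char='i'
After 6 (k): row=0 col=1 char='i'
After 7 (w): row=0 col=5 char='r'
After 8 (gg): row=0 col=0 char='w'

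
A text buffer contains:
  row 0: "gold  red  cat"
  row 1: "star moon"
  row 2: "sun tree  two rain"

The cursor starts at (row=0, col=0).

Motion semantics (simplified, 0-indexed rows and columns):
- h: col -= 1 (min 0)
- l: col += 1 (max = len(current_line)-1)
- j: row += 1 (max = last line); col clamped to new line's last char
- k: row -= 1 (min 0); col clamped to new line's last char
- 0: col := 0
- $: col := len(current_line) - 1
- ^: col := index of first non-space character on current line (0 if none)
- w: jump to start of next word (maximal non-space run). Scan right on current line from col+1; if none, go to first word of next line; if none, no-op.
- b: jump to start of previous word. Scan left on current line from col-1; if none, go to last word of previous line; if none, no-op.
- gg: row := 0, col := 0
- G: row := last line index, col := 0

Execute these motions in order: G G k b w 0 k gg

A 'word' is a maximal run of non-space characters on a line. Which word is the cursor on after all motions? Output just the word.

After 1 (G): row=2 col=0 char='s'
After 2 (G): row=2 col=0 char='s'
After 3 (k): row=1 col=0 char='s'
After 4 (b): row=0 col=11 char='c'
After 5 (w): row=1 col=0 char='s'
After 6 (0): row=1 col=0 char='s'
After 7 (k): row=0 col=0 char='g'
After 8 (gg): row=0 col=0 char='g'

Answer: gold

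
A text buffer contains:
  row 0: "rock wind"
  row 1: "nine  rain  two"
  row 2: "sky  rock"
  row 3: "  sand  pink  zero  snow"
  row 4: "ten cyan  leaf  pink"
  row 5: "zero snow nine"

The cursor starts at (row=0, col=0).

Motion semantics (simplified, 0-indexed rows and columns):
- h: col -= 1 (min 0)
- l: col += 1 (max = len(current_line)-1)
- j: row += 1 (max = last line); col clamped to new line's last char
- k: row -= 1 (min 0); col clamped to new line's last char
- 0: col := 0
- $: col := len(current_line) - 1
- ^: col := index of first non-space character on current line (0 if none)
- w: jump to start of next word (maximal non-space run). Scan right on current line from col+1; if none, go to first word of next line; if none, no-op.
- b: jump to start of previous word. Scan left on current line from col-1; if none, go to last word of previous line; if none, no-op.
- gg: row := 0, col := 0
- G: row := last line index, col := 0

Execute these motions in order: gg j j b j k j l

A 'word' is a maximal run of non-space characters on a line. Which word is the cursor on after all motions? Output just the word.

Answer: rock

Derivation:
After 1 (gg): row=0 col=0 char='r'
After 2 (j): row=1 col=0 char='n'
After 3 (j): row=2 col=0 char='s'
After 4 (b): row=1 col=12 char='t'
After 5 (j): row=2 col=8 char='k'
After 6 (k): row=1 col=8 char='i'
After 7 (j): row=2 col=8 char='k'
After 8 (l): row=2 col=8 char='k'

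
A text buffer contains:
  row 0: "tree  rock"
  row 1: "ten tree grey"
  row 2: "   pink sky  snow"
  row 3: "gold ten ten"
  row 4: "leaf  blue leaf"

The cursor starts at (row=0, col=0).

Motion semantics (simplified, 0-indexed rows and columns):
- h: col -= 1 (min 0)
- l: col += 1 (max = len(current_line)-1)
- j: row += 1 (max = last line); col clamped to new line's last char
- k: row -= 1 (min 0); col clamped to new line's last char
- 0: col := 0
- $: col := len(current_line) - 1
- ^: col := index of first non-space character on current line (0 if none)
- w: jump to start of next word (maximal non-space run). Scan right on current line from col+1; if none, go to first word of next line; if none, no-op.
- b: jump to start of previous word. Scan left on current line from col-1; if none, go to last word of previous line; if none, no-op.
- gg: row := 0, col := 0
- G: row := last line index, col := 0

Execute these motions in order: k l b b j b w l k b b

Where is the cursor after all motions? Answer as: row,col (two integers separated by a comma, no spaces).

Answer: 0,0

Derivation:
After 1 (k): row=0 col=0 char='t'
After 2 (l): row=0 col=1 char='r'
After 3 (b): row=0 col=0 char='t'
After 4 (b): row=0 col=0 char='t'
After 5 (j): row=1 col=0 char='t'
After 6 (b): row=0 col=6 char='r'
After 7 (w): row=1 col=0 char='t'
After 8 (l): row=1 col=1 char='e'
After 9 (k): row=0 col=1 char='r'
After 10 (b): row=0 col=0 char='t'
After 11 (b): row=0 col=0 char='t'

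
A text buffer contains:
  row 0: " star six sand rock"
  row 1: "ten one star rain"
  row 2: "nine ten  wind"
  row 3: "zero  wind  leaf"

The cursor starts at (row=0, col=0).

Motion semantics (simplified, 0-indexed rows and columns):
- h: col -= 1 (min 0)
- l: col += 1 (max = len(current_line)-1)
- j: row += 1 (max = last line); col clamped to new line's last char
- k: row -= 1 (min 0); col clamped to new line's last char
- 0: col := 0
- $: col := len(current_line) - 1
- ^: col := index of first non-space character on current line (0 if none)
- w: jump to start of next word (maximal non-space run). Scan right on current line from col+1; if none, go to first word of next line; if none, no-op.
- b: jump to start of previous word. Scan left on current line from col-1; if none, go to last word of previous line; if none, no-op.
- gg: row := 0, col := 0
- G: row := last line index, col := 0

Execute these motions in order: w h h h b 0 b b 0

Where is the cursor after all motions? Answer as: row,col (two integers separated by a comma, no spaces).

After 1 (w): row=0 col=1 char='s'
After 2 (h): row=0 col=0 char='_'
After 3 (h): row=0 col=0 char='_'
After 4 (h): row=0 col=0 char='_'
After 5 (b): row=0 col=0 char='_'
After 6 (0): row=0 col=0 char='_'
After 7 (b): row=0 col=0 char='_'
After 8 (b): row=0 col=0 char='_'
After 9 (0): row=0 col=0 char='_'

Answer: 0,0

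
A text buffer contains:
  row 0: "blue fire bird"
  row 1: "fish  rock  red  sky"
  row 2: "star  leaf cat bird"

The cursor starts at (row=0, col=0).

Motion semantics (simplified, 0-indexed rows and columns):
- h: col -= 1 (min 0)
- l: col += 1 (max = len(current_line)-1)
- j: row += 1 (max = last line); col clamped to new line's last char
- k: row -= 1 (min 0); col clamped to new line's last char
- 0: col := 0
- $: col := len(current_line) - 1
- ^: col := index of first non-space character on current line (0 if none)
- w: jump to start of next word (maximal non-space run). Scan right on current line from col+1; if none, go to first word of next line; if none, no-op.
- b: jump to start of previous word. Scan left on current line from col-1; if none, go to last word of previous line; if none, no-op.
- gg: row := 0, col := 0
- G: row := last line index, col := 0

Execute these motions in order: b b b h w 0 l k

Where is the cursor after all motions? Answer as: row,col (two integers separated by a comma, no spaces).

Answer: 0,1

Derivation:
After 1 (b): row=0 col=0 char='b'
After 2 (b): row=0 col=0 char='b'
After 3 (b): row=0 col=0 char='b'
After 4 (h): row=0 col=0 char='b'
After 5 (w): row=0 col=5 char='f'
After 6 (0): row=0 col=0 char='b'
After 7 (l): row=0 col=1 char='l'
After 8 (k): row=0 col=1 char='l'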